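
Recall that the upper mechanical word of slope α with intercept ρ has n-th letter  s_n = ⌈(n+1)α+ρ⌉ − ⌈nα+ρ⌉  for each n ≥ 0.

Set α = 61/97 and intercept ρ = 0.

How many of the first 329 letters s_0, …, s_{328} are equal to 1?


207

#1s = Σ_{n=0}^{328} s_n = Σ_{n=0}^{328} (⌈(n+1)α+ρ⌉ − ⌈nα+ρ⌉)
the sum telescopes: every ⌈nα+ρ⌉ with 0 < n < 329 appears once with + and once with −, leaving ⌈329α+ρ⌉ − ⌈0·α+ρ⌉
329α + ρ = (329·61) / 97 = 20069/97
ρ = 0/97
⌈20069/97⌉ = 207,  ⌈0/97⌉ = 0
#1s = 207 − 0 = 207


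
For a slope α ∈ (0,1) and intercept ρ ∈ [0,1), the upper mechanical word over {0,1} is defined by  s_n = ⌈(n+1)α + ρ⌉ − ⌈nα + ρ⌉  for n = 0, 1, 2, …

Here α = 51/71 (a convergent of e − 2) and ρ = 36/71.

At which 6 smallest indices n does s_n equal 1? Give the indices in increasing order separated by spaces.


0 2 3 4 6 7

n=0: ⌈87/71⌉−⌈36/71⌉ = 2−1 = 1  ← one
n=1: ⌈138/71⌉−⌈87/71⌉ = 2−2 = 0
n=2: ⌈189/71⌉−⌈138/71⌉ = 3−2 = 1  ← one
n=3: ⌈240/71⌉−⌈189/71⌉ = 4−3 = 1  ← one
n=4: ⌈291/71⌉−⌈240/71⌉ = 5−4 = 1  ← one
n=5: ⌈342/71⌉−⌈291/71⌉ = 5−5 = 0
n=6: ⌈393/71⌉−⌈342/71⌉ = 6−5 = 1  ← one
n=7: ⌈444/71⌉−⌈393/71⌉ = 7−6 = 1  ← one
positions of the first 6 ones: 0 2 3 4 6 7


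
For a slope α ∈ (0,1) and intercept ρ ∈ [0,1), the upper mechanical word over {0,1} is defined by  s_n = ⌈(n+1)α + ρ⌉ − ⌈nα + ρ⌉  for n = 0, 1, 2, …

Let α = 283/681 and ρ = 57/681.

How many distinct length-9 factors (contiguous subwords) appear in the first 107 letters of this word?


t_n = ⌈(n·283+57)/681⌉ for n = 0 … 107:
  n=0…9: ⌈57/681⌉=1 ⌈340/681⌉=1 ⌈623/681⌉=1 ⌈906/681⌉=2 ⌈1189/681⌉=2 ⌈1472/681⌉=3 ⌈1755/681⌉=3 ⌈2038/681⌉=3 ⌈2321/681⌉=4 ⌈2604/681⌉=4
  n=10…19: ⌈2887/681⌉=5 ⌈3170/681⌉=5 ⌈3453/681⌉=6 ⌈3736/681⌉=6 ⌈4019/681⌉=6 ⌈4302/681⌉=7 ⌈4585/681⌉=7 ⌈4868/681⌉=8 ⌈5151/681⌉=8 ⌈5434/681⌉=8
  n=20…29: ⌈5717/681⌉=9 ⌈6000/681⌉=9 ⌈6283/681⌉=10 ⌈6566/681⌉=10 ⌈6849/681⌉=11 ⌈7132/681⌉=11 ⌈7415/681⌉=11 ⌈7698/681⌉=12 ⌈7981/681⌉=12 ⌈8264/681⌉=13
  n=30…39: ⌈8547/681⌉=13 ⌈8830/681⌉=13 ⌈9113/681⌉=14 ⌈9396/681⌉=14 ⌈9679/681⌉=15 ⌈9962/681⌉=15 ⌈10245/681⌉=16 ⌈10528/681⌉=16 ⌈10811/681⌉=16 ⌈11094/681⌉=17
  n=40…49: ⌈11377/681⌉=17 ⌈11660/681⌉=18 ⌈11943/681⌉=18 ⌈12226/681⌉=18 ⌈12509/681⌉=19 ⌈12792/681⌉=19 ⌈13075/681⌉=20 ⌈13358/681⌉=20 ⌈13641/681⌉=21 ⌈13924/681⌉=21
  n=50…59: ⌈14207/681⌉=21 ⌈14490/681⌉=22 ⌈14773/681⌉=22 ⌈15056/681⌉=23 ⌈15339/681⌉=23 ⌈15622/681⌉=23 ⌈15905/681⌉=24 ⌈16188/681⌉=24 ⌈16471/681⌉=25 ⌈16754/681⌉=25
  n=60…69: ⌈17037/681⌉=26 ⌈17320/681⌉=26 ⌈17603/681⌉=26 ⌈17886/681⌉=27 ⌈18169/681⌉=27 ⌈18452/681⌉=28 ⌈18735/681⌉=28 ⌈19018/681⌉=28 ⌈19301/681⌉=29 ⌈19584/681⌉=29
  n=70…79: ⌈19867/681⌉=30 ⌈20150/681⌉=30 ⌈20433/681⌉=31 ⌈20716/681⌉=31 ⌈20999/681⌉=31 ⌈21282/681⌉=32 ⌈21565/681⌉=32 ⌈21848/681⌉=33 ⌈22131/681⌉=33 ⌈22414/681⌉=33
  n=80…89: ⌈22697/681⌉=34 ⌈22980/681⌉=34 ⌈23263/681⌉=35 ⌈23546/681⌉=35 ⌈23829/681⌉=35 ⌈24112/681⌉=36 ⌈24395/681⌉=36 ⌈24678/681⌉=37 ⌈24961/681⌉=37 ⌈25244/681⌉=38
  n=90…99: ⌈25527/681⌉=38 ⌈25810/681⌉=38 ⌈26093/681⌉=39 ⌈26376/681⌉=39 ⌈26659/681⌉=40 ⌈26942/681⌉=40 ⌈27225/681⌉=40 ⌈27508/681⌉=41 ⌈27791/681⌉=41 ⌈28074/681⌉=42
  n=100…107: ⌈28357/681⌉=42 ⌈28640/681⌉=43 ⌈28923/681⌉=43 ⌈29206/681⌉=43 ⌈29489/681⌉=44 ⌈29772/681⌉=44 ⌈30055/681⌉=45 ⌈30338/681⌉=45
s_n = t_(n+1) − t_n for n = 0 … 106 gives
prefix = 00101001010100101001010100101001010100101001010100101001010100101001010100101001010010101001010010101001010
slide a length-9 window over [0..8] … [98..106] (99 windows); first occurrence of each distinct factor:
  [  0..  8] 001010010
  [  1..  9] 010100101
  [  2.. 10] 101001010
  [  3.. 11] 010010101
  [  4.. 12] 100101010
  [  5.. 13] 001010100
  [  6.. 14] 010101001
  [  7.. 15] 101010010
  [ 10.. 18] 010010100
  [ 11.. 19] 100101001
  (the other 89 windows repeat one of these)
distinct factors: {001010010, 001010100, 010010100, 010010101, 010100101, 010101001, 100101001, 100101010, 101001010, 101010010}
count = 10  (Sturmian bound for length 9 is 10)

10


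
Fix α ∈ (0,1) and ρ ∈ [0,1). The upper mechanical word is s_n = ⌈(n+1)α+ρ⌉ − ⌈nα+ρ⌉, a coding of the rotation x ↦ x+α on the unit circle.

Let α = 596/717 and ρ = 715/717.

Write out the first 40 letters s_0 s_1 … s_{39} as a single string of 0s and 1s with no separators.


n=0: ⌈(1·596+715)/717⌉ − ⌈(0·596+715)/717⌉ = ⌈1311/717⌉ − ⌈715/717⌉ = 2 − 1 = 1
n=1: ⌈(2·596+715)/717⌉ − ⌈(1·596+715)/717⌉ = ⌈1907/717⌉ − ⌈1311/717⌉ = 3 − 2 = 1
n=2: ⌈(3·596+715)/717⌉ − ⌈(2·596+715)/717⌉ = ⌈2503/717⌉ − ⌈1907/717⌉ = 4 − 3 = 1
n=3: ⌈(4·596+715)/717⌉ − ⌈(3·596+715)/717⌉ = ⌈3099/717⌉ − ⌈2503/717⌉ = 5 − 4 = 1
n=4: ⌈(5·596+715)/717⌉ − ⌈(4·596+715)/717⌉ = ⌈3695/717⌉ − ⌈3099/717⌉ = 6 − 5 = 1
n=5: ⌈(6·596+715)/717⌉ − ⌈(5·596+715)/717⌉ = ⌈4291/717⌉ − ⌈3695/717⌉ = 6 − 6 = 0
n=6: ⌈(7·596+715)/717⌉ − ⌈(6·596+715)/717⌉ = ⌈4887/717⌉ − ⌈4291/717⌉ = 7 − 6 = 1
n=7: ⌈(8·596+715)/717⌉ − ⌈(7·596+715)/717⌉ = ⌈5483/717⌉ − ⌈4887/717⌉ = 8 − 7 = 1
n=8: ⌈(9·596+715)/717⌉ − ⌈(8·596+715)/717⌉ = ⌈6079/717⌉ − ⌈5483/717⌉ = 9 − 8 = 1
n=9: ⌈(10·596+715)/717⌉ − ⌈(9·596+715)/717⌉ = ⌈6675/717⌉ − ⌈6079/717⌉ = 10 − 9 = 1
n=10: ⌈(11·596+715)/717⌉ − ⌈(10·596+715)/717⌉ = ⌈7271/717⌉ − ⌈6675/717⌉ = 11 − 10 = 1
n=11: ⌈(12·596+715)/717⌉ − ⌈(11·596+715)/717⌉ = ⌈7867/717⌉ − ⌈7271/717⌉ = 11 − 11 = 0
n=12: ⌈(13·596+715)/717⌉ − ⌈(12·596+715)/717⌉ = ⌈8463/717⌉ − ⌈7867/717⌉ = 12 − 11 = 1
n=13: ⌈(14·596+715)/717⌉ − ⌈(13·596+715)/717⌉ = ⌈9059/717⌉ − ⌈8463/717⌉ = 13 − 12 = 1
n=14: ⌈(15·596+715)/717⌉ − ⌈(14·596+715)/717⌉ = ⌈9655/717⌉ − ⌈9059/717⌉ = 14 − 13 = 1
n=15: ⌈(16·596+715)/717⌉ − ⌈(15·596+715)/717⌉ = ⌈10251/717⌉ − ⌈9655/717⌉ = 15 − 14 = 1
n=16: ⌈(17·596+715)/717⌉ − ⌈(16·596+715)/717⌉ = ⌈10847/717⌉ − ⌈10251/717⌉ = 16 − 15 = 1
n=17: ⌈(18·596+715)/717⌉ − ⌈(17·596+715)/717⌉ = ⌈11443/717⌉ − ⌈10847/717⌉ = 16 − 16 = 0
n=18: ⌈(19·596+715)/717⌉ − ⌈(18·596+715)/717⌉ = ⌈12039/717⌉ − ⌈11443/717⌉ = 17 − 16 = 1
n=19: ⌈(20·596+715)/717⌉ − ⌈(19·596+715)/717⌉ = ⌈12635/717⌉ − ⌈12039/717⌉ = 18 − 17 = 1
n=20: ⌈(21·596+715)/717⌉ − ⌈(20·596+715)/717⌉ = ⌈13231/717⌉ − ⌈12635/717⌉ = 19 − 18 = 1
n=21: ⌈(22·596+715)/717⌉ − ⌈(21·596+715)/717⌉ = ⌈13827/717⌉ − ⌈13231/717⌉ = 20 − 19 = 1
n=22: ⌈(23·596+715)/717⌉ − ⌈(22·596+715)/717⌉ = ⌈14423/717⌉ − ⌈13827/717⌉ = 21 − 20 = 1
n=23: ⌈(24·596+715)/717⌉ − ⌈(23·596+715)/717⌉ = ⌈15019/717⌉ − ⌈14423/717⌉ = 21 − 21 = 0
n=24: ⌈(25·596+715)/717⌉ − ⌈(24·596+715)/717⌉ = ⌈15615/717⌉ − ⌈15019/717⌉ = 22 − 21 = 1
n=25: ⌈(26·596+715)/717⌉ − ⌈(25·596+715)/717⌉ = ⌈16211/717⌉ − ⌈15615/717⌉ = 23 − 22 = 1
n=26: ⌈(27·596+715)/717⌉ − ⌈(26·596+715)/717⌉ = ⌈16807/717⌉ − ⌈16211/717⌉ = 24 − 23 = 1
n=27: ⌈(28·596+715)/717⌉ − ⌈(27·596+715)/717⌉ = ⌈17403/717⌉ − ⌈16807/717⌉ = 25 − 24 = 1
n=28: ⌈(29·596+715)/717⌉ − ⌈(28·596+715)/717⌉ = ⌈17999/717⌉ − ⌈17403/717⌉ = 26 − 25 = 1
n=29: ⌈(30·596+715)/717⌉ − ⌈(29·596+715)/717⌉ = ⌈18595/717⌉ − ⌈17999/717⌉ = 26 − 26 = 0
n=30: ⌈(31·596+715)/717⌉ − ⌈(30·596+715)/717⌉ = ⌈19191/717⌉ − ⌈18595/717⌉ = 27 − 26 = 1
n=31: ⌈(32·596+715)/717⌉ − ⌈(31·596+715)/717⌉ = ⌈19787/717⌉ − ⌈19191/717⌉ = 28 − 27 = 1
n=32: ⌈(33·596+715)/717⌉ − ⌈(32·596+715)/717⌉ = ⌈20383/717⌉ − ⌈19787/717⌉ = 29 − 28 = 1
n=33: ⌈(34·596+715)/717⌉ − ⌈(33·596+715)/717⌉ = ⌈20979/717⌉ − ⌈20383/717⌉ = 30 − 29 = 1
n=34: ⌈(35·596+715)/717⌉ − ⌈(34·596+715)/717⌉ = ⌈21575/717⌉ − ⌈20979/717⌉ = 31 − 30 = 1
n=35: ⌈(36·596+715)/717⌉ − ⌈(35·596+715)/717⌉ = ⌈22171/717⌉ − ⌈21575/717⌉ = 31 − 31 = 0
n=36: ⌈(37·596+715)/717⌉ − ⌈(36·596+715)/717⌉ = ⌈22767/717⌉ − ⌈22171/717⌉ = 32 − 31 = 1
n=37: ⌈(38·596+715)/717⌉ − ⌈(37·596+715)/717⌉ = ⌈23363/717⌉ − ⌈22767/717⌉ = 33 − 32 = 1
n=38: ⌈(39·596+715)/717⌉ − ⌈(38·596+715)/717⌉ = ⌈23959/717⌉ − ⌈23363/717⌉ = 34 − 33 = 1
n=39: ⌈(40·596+715)/717⌉ − ⌈(39·596+715)/717⌉ = ⌈24555/717⌉ − ⌈23959/717⌉ = 35 − 34 = 1

1111101111101111101111101111101111101111


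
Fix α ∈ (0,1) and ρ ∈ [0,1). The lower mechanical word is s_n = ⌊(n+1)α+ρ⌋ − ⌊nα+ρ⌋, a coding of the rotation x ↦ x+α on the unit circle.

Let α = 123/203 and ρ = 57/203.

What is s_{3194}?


(n+1)α + ρ = (3195·123 + 57) / 203 = 393042/203
nα + ρ     = (3194·123 + 57) / 203 = 392919/203
⌊393042/203⌋ = 1936,  ⌊392919/203⌋ = 1935
s_{3194} = 1936 − 1935 = 1

1


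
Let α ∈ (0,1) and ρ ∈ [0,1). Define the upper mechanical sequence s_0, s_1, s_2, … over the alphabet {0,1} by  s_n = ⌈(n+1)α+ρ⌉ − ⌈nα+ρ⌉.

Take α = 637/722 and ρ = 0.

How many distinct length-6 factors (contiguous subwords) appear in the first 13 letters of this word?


6

t_n = ⌈(n·637)/722⌉ for n = 0 … 13:
  n=0…9: ⌈0/722⌉=0 ⌈637/722⌉=1 ⌈1274/722⌉=2 ⌈1911/722⌉=3 ⌈2548/722⌉=4 ⌈3185/722⌉=5 ⌈3822/722⌉=6 ⌈4459/722⌉=7 ⌈5096/722⌉=8 ⌈5733/722⌉=8
  n=10…13: ⌈6370/722⌉=9 ⌈7007/722⌉=10 ⌈7644/722⌉=11 ⌈8281/722⌉=12
s_n = t_(n+1) − t_n for n = 0 … 12 gives
prefix = 1111111101111
slide a length-6 window over [0..5] … [7..12] (8 windows); first occurrence of each distinct factor:
  [  0..  5] 111111
  [  3..  8] 111110
  [  4..  9] 111101
  [  5.. 10] 111011
  [  6.. 11] 110111
  [  7.. 12] 101111
  (the other 2 windows repeat one of these)
distinct factors: {101111, 110111, 111011, 111101, 111110, 111111}
count = 6  (Sturmian bound for length 6 is 7)


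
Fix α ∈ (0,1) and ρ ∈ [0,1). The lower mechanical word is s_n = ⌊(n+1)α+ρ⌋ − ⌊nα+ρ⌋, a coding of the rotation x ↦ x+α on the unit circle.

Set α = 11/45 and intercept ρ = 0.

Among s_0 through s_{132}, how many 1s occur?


#1s = Σ_{n=0}^{132} s_n = Σ_{n=0}^{132} (⌊(n+1)α+ρ⌋ − ⌊nα+ρ⌋)
the sum telescopes: every ⌊nα+ρ⌋ with 0 < n < 133 appears once with + and once with −, leaving ⌊133α+ρ⌋ − ⌊0·α+ρ⌋
133α + ρ = (133·11) / 45 = 1463/45
ρ = 0/45
⌊1463/45⌋ = 32,  ⌊0/45⌋ = 0
#1s = 32 − 0 = 32

32


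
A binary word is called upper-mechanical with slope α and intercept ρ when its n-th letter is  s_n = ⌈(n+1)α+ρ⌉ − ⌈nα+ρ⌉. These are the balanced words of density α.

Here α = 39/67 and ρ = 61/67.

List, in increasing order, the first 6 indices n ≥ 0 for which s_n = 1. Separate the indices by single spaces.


0 1 3 5 7 8

n=0: ⌈100/67⌉−⌈61/67⌉ = 2−1 = 1  ← one
n=1: ⌈139/67⌉−⌈100/67⌉ = 3−2 = 1  ← one
n=2: ⌈178/67⌉−⌈139/67⌉ = 3−3 = 0
n=3: ⌈217/67⌉−⌈178/67⌉ = 4−3 = 1  ← one
n=4: ⌈256/67⌉−⌈217/67⌉ = 4−4 = 0
n=5: ⌈295/67⌉−⌈256/67⌉ = 5−4 = 1  ← one
n=6: ⌈334/67⌉−⌈295/67⌉ = 5−5 = 0
n=7: ⌈373/67⌉−⌈334/67⌉ = 6−5 = 1  ← one
n=8: ⌈412/67⌉−⌈373/67⌉ = 7−6 = 1  ← one
positions of the first 6 ones: 0 1 3 5 7 8


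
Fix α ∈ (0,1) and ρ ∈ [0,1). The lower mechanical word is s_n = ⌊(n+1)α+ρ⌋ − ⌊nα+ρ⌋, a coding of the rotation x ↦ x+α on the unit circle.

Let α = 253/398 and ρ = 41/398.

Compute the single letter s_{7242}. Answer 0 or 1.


(n+1)α + ρ = (7243·253 + 41) / 398 = 1832520/398
nα + ρ     = (7242·253 + 41) / 398 = 1832267/398
⌊1832520/398⌋ = 4604,  ⌊1832267/398⌋ = 4603
s_{7242} = 4604 − 4603 = 1

1


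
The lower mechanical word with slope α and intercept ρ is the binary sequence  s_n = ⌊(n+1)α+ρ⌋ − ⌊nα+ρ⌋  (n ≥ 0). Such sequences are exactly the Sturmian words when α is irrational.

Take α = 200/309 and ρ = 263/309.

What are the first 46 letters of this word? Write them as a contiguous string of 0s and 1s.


n=0: ⌊(1·200+263)/309⌋ − ⌊(0·200+263)/309⌋ = ⌊463/309⌋ − ⌊263/309⌋ = 1 − 0 = 1
n=1: ⌊(2·200+263)/309⌋ − ⌊(1·200+263)/309⌋ = ⌊663/309⌋ − ⌊463/309⌋ = 2 − 1 = 1
n=2: ⌊(3·200+263)/309⌋ − ⌊(2·200+263)/309⌋ = ⌊863/309⌋ − ⌊663/309⌋ = 2 − 2 = 0
n=3: ⌊(4·200+263)/309⌋ − ⌊(3·200+263)/309⌋ = ⌊1063/309⌋ − ⌊863/309⌋ = 3 − 2 = 1
n=4: ⌊(5·200+263)/309⌋ − ⌊(4·200+263)/309⌋ = ⌊1263/309⌋ − ⌊1063/309⌋ = 4 − 3 = 1
n=5: ⌊(6·200+263)/309⌋ − ⌊(5·200+263)/309⌋ = ⌊1463/309⌋ − ⌊1263/309⌋ = 4 − 4 = 0
n=6: ⌊(7·200+263)/309⌋ − ⌊(6·200+263)/309⌋ = ⌊1663/309⌋ − ⌊1463/309⌋ = 5 − 4 = 1
n=7: ⌊(8·200+263)/309⌋ − ⌊(7·200+263)/309⌋ = ⌊1863/309⌋ − ⌊1663/309⌋ = 6 − 5 = 1
n=8: ⌊(9·200+263)/309⌋ − ⌊(8·200+263)/309⌋ = ⌊2063/309⌋ − ⌊1863/309⌋ = 6 − 6 = 0
n=9: ⌊(10·200+263)/309⌋ − ⌊(9·200+263)/309⌋ = ⌊2263/309⌋ − ⌊2063/309⌋ = 7 − 6 = 1
n=10: ⌊(11·200+263)/309⌋ − ⌊(10·200+263)/309⌋ = ⌊2463/309⌋ − ⌊2263/309⌋ = 7 − 7 = 0
n=11: ⌊(12·200+263)/309⌋ − ⌊(11·200+263)/309⌋ = ⌊2663/309⌋ − ⌊2463/309⌋ = 8 − 7 = 1
n=12: ⌊(13·200+263)/309⌋ − ⌊(12·200+263)/309⌋ = ⌊2863/309⌋ − ⌊2663/309⌋ = 9 − 8 = 1
n=13: ⌊(14·200+263)/309⌋ − ⌊(13·200+263)/309⌋ = ⌊3063/309⌋ − ⌊2863/309⌋ = 9 − 9 = 0
n=14: ⌊(15·200+263)/309⌋ − ⌊(14·200+263)/309⌋ = ⌊3263/309⌋ − ⌊3063/309⌋ = 10 − 9 = 1
n=15: ⌊(16·200+263)/309⌋ − ⌊(15·200+263)/309⌋ = ⌊3463/309⌋ − ⌊3263/309⌋ = 11 − 10 = 1
n=16: ⌊(17·200+263)/309⌋ − ⌊(16·200+263)/309⌋ = ⌊3663/309⌋ − ⌊3463/309⌋ = 11 − 11 = 0
n=17: ⌊(18·200+263)/309⌋ − ⌊(17·200+263)/309⌋ = ⌊3863/309⌋ − ⌊3663/309⌋ = 12 − 11 = 1
n=18: ⌊(19·200+263)/309⌋ − ⌊(18·200+263)/309⌋ = ⌊4063/309⌋ − ⌊3863/309⌋ = 13 − 12 = 1
n=19: ⌊(20·200+263)/309⌋ − ⌊(19·200+263)/309⌋ = ⌊4263/309⌋ − ⌊4063/309⌋ = 13 − 13 = 0
n=20: ⌊(21·200+263)/309⌋ − ⌊(20·200+263)/309⌋ = ⌊4463/309⌋ − ⌊4263/309⌋ = 14 − 13 = 1
n=21: ⌊(22·200+263)/309⌋ − ⌊(21·200+263)/309⌋ = ⌊4663/309⌋ − ⌊4463/309⌋ = 15 − 14 = 1
n=22: ⌊(23·200+263)/309⌋ − ⌊(22·200+263)/309⌋ = ⌊4863/309⌋ − ⌊4663/309⌋ = 15 − 15 = 0
n=23: ⌊(24·200+263)/309⌋ − ⌊(23·200+263)/309⌋ = ⌊5063/309⌋ − ⌊4863/309⌋ = 16 − 15 = 1
n=24: ⌊(25·200+263)/309⌋ − ⌊(24·200+263)/309⌋ = ⌊5263/309⌋ − ⌊5063/309⌋ = 17 − 16 = 1
n=25: ⌊(26·200+263)/309⌋ − ⌊(25·200+263)/309⌋ = ⌊5463/309⌋ − ⌊5263/309⌋ = 17 − 17 = 0
n=26: ⌊(27·200+263)/309⌋ − ⌊(26·200+263)/309⌋ = ⌊5663/309⌋ − ⌊5463/309⌋ = 18 − 17 = 1
n=27: ⌊(28·200+263)/309⌋ − ⌊(27·200+263)/309⌋ = ⌊5863/309⌋ − ⌊5663/309⌋ = 18 − 18 = 0
n=28: ⌊(29·200+263)/309⌋ − ⌊(28·200+263)/309⌋ = ⌊6063/309⌋ − ⌊5863/309⌋ = 19 − 18 = 1
n=29: ⌊(30·200+263)/309⌋ − ⌊(29·200+263)/309⌋ = ⌊6263/309⌋ − ⌊6063/309⌋ = 20 − 19 = 1
n=30: ⌊(31·200+263)/309⌋ − ⌊(30·200+263)/309⌋ = ⌊6463/309⌋ − ⌊6263/309⌋ = 20 − 20 = 0
n=31: ⌊(32·200+263)/309⌋ − ⌊(31·200+263)/309⌋ = ⌊6663/309⌋ − ⌊6463/309⌋ = 21 − 20 = 1
n=32: ⌊(33·200+263)/309⌋ − ⌊(32·200+263)/309⌋ = ⌊6863/309⌋ − ⌊6663/309⌋ = 22 − 21 = 1
n=33: ⌊(34·200+263)/309⌋ − ⌊(33·200+263)/309⌋ = ⌊7063/309⌋ − ⌊6863/309⌋ = 22 − 22 = 0
n=34: ⌊(35·200+263)/309⌋ − ⌊(34·200+263)/309⌋ = ⌊7263/309⌋ − ⌊7063/309⌋ = 23 − 22 = 1
n=35: ⌊(36·200+263)/309⌋ − ⌊(35·200+263)/309⌋ = ⌊7463/309⌋ − ⌊7263/309⌋ = 24 − 23 = 1
n=36: ⌊(37·200+263)/309⌋ − ⌊(36·200+263)/309⌋ = ⌊7663/309⌋ − ⌊7463/309⌋ = 24 − 24 = 0
n=37: ⌊(38·200+263)/309⌋ − ⌊(37·200+263)/309⌋ = ⌊7863/309⌋ − ⌊7663/309⌋ = 25 − 24 = 1
n=38: ⌊(39·200+263)/309⌋ − ⌊(38·200+263)/309⌋ = ⌊8063/309⌋ − ⌊7863/309⌋ = 26 − 25 = 1
n=39: ⌊(40·200+263)/309⌋ − ⌊(39·200+263)/309⌋ = ⌊8263/309⌋ − ⌊8063/309⌋ = 26 − 26 = 0
n=40: ⌊(41·200+263)/309⌋ − ⌊(40·200+263)/309⌋ = ⌊8463/309⌋ − ⌊8263/309⌋ = 27 − 26 = 1
n=41: ⌊(42·200+263)/309⌋ − ⌊(41·200+263)/309⌋ = ⌊8663/309⌋ − ⌊8463/309⌋ = 28 − 27 = 1
n=42: ⌊(43·200+263)/309⌋ − ⌊(42·200+263)/309⌋ = ⌊8863/309⌋ − ⌊8663/309⌋ = 28 − 28 = 0
n=43: ⌊(44·200+263)/309⌋ − ⌊(43·200+263)/309⌋ = ⌊9063/309⌋ − ⌊8863/309⌋ = 29 − 28 = 1
n=44: ⌊(45·200+263)/309⌋ − ⌊(44·200+263)/309⌋ = ⌊9263/309⌋ − ⌊9063/309⌋ = 29 − 29 = 0
n=45: ⌊(46·200+263)/309⌋ − ⌊(45·200+263)/309⌋ = ⌊9463/309⌋ − ⌊9263/309⌋ = 30 − 29 = 1

1101101101011011011011011010110110110110110101


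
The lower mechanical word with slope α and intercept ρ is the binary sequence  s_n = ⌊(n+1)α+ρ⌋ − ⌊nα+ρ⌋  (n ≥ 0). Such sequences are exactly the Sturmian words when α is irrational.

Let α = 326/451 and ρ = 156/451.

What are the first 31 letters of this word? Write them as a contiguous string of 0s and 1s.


1011011101110110111011011101110

n=0: ⌊(1·326+156)/451⌋ − ⌊(0·326+156)/451⌋ = ⌊482/451⌋ − ⌊156/451⌋ = 1 − 0 = 1
n=1: ⌊(2·326+156)/451⌋ − ⌊(1·326+156)/451⌋ = ⌊808/451⌋ − ⌊482/451⌋ = 1 − 1 = 0
n=2: ⌊(3·326+156)/451⌋ − ⌊(2·326+156)/451⌋ = ⌊1134/451⌋ − ⌊808/451⌋ = 2 − 1 = 1
n=3: ⌊(4·326+156)/451⌋ − ⌊(3·326+156)/451⌋ = ⌊1460/451⌋ − ⌊1134/451⌋ = 3 − 2 = 1
n=4: ⌊(5·326+156)/451⌋ − ⌊(4·326+156)/451⌋ = ⌊1786/451⌋ − ⌊1460/451⌋ = 3 − 3 = 0
n=5: ⌊(6·326+156)/451⌋ − ⌊(5·326+156)/451⌋ = ⌊2112/451⌋ − ⌊1786/451⌋ = 4 − 3 = 1
n=6: ⌊(7·326+156)/451⌋ − ⌊(6·326+156)/451⌋ = ⌊2438/451⌋ − ⌊2112/451⌋ = 5 − 4 = 1
n=7: ⌊(8·326+156)/451⌋ − ⌊(7·326+156)/451⌋ = ⌊2764/451⌋ − ⌊2438/451⌋ = 6 − 5 = 1
n=8: ⌊(9·326+156)/451⌋ − ⌊(8·326+156)/451⌋ = ⌊3090/451⌋ − ⌊2764/451⌋ = 6 − 6 = 0
n=9: ⌊(10·326+156)/451⌋ − ⌊(9·326+156)/451⌋ = ⌊3416/451⌋ − ⌊3090/451⌋ = 7 − 6 = 1
n=10: ⌊(11·326+156)/451⌋ − ⌊(10·326+156)/451⌋ = ⌊3742/451⌋ − ⌊3416/451⌋ = 8 − 7 = 1
n=11: ⌊(12·326+156)/451⌋ − ⌊(11·326+156)/451⌋ = ⌊4068/451⌋ − ⌊3742/451⌋ = 9 − 8 = 1
n=12: ⌊(13·326+156)/451⌋ − ⌊(12·326+156)/451⌋ = ⌊4394/451⌋ − ⌊4068/451⌋ = 9 − 9 = 0
n=13: ⌊(14·326+156)/451⌋ − ⌊(13·326+156)/451⌋ = ⌊4720/451⌋ − ⌊4394/451⌋ = 10 − 9 = 1
n=14: ⌊(15·326+156)/451⌋ − ⌊(14·326+156)/451⌋ = ⌊5046/451⌋ − ⌊4720/451⌋ = 11 − 10 = 1
n=15: ⌊(16·326+156)/451⌋ − ⌊(15·326+156)/451⌋ = ⌊5372/451⌋ − ⌊5046/451⌋ = 11 − 11 = 0
n=16: ⌊(17·326+156)/451⌋ − ⌊(16·326+156)/451⌋ = ⌊5698/451⌋ − ⌊5372/451⌋ = 12 − 11 = 1
n=17: ⌊(18·326+156)/451⌋ − ⌊(17·326+156)/451⌋ = ⌊6024/451⌋ − ⌊5698/451⌋ = 13 − 12 = 1
n=18: ⌊(19·326+156)/451⌋ − ⌊(18·326+156)/451⌋ = ⌊6350/451⌋ − ⌊6024/451⌋ = 14 − 13 = 1
n=19: ⌊(20·326+156)/451⌋ − ⌊(19·326+156)/451⌋ = ⌊6676/451⌋ − ⌊6350/451⌋ = 14 − 14 = 0
n=20: ⌊(21·326+156)/451⌋ − ⌊(20·326+156)/451⌋ = ⌊7002/451⌋ − ⌊6676/451⌋ = 15 − 14 = 1
n=21: ⌊(22·326+156)/451⌋ − ⌊(21·326+156)/451⌋ = ⌊7328/451⌋ − ⌊7002/451⌋ = 16 − 15 = 1
n=22: ⌊(23·326+156)/451⌋ − ⌊(22·326+156)/451⌋ = ⌊7654/451⌋ − ⌊7328/451⌋ = 16 − 16 = 0
n=23: ⌊(24·326+156)/451⌋ − ⌊(23·326+156)/451⌋ = ⌊7980/451⌋ − ⌊7654/451⌋ = 17 − 16 = 1
n=24: ⌊(25·326+156)/451⌋ − ⌊(24·326+156)/451⌋ = ⌊8306/451⌋ − ⌊7980/451⌋ = 18 − 17 = 1
n=25: ⌊(26·326+156)/451⌋ − ⌊(25·326+156)/451⌋ = ⌊8632/451⌋ − ⌊8306/451⌋ = 19 − 18 = 1
n=26: ⌊(27·326+156)/451⌋ − ⌊(26·326+156)/451⌋ = ⌊8958/451⌋ − ⌊8632/451⌋ = 19 − 19 = 0
n=27: ⌊(28·326+156)/451⌋ − ⌊(27·326+156)/451⌋ = ⌊9284/451⌋ − ⌊8958/451⌋ = 20 − 19 = 1
n=28: ⌊(29·326+156)/451⌋ − ⌊(28·326+156)/451⌋ = ⌊9610/451⌋ − ⌊9284/451⌋ = 21 − 20 = 1
n=29: ⌊(30·326+156)/451⌋ − ⌊(29·326+156)/451⌋ = ⌊9936/451⌋ − ⌊9610/451⌋ = 22 − 21 = 1
n=30: ⌊(31·326+156)/451⌋ − ⌊(30·326+156)/451⌋ = ⌊10262/451⌋ − ⌊9936/451⌋ = 22 − 22 = 0


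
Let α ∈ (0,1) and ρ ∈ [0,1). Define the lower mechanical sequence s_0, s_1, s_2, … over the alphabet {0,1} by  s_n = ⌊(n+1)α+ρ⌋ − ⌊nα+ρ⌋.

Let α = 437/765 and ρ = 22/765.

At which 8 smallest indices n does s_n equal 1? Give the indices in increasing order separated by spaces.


1 3 5 6 8 10 12 13

n=0: ⌊459/765⌋−⌊22/765⌋ = 0−0 = 0
n=1: ⌊896/765⌋−⌊459/765⌋ = 1−0 = 1  ← one
n=2: ⌊1333/765⌋−⌊896/765⌋ = 1−1 = 0
n=3: ⌊1770/765⌋−⌊1333/765⌋ = 2−1 = 1  ← one
n=4: ⌊2207/765⌋−⌊1770/765⌋ = 2−2 = 0
n=5: ⌊2644/765⌋−⌊2207/765⌋ = 3−2 = 1  ← one
n=6: ⌊3081/765⌋−⌊2644/765⌋ = 4−3 = 1  ← one
n=7: ⌊3518/765⌋−⌊3081/765⌋ = 4−4 = 0
n=8: ⌊3955/765⌋−⌊3518/765⌋ = 5−4 = 1  ← one
n=9: ⌊4392/765⌋−⌊3955/765⌋ = 5−5 = 0
n=10: ⌊4829/765⌋−⌊4392/765⌋ = 6−5 = 1  ← one
n=11: ⌊5266/765⌋−⌊4829/765⌋ = 6−6 = 0
n=12: ⌊5703/765⌋−⌊5266/765⌋ = 7−6 = 1  ← one
n=13: ⌊6140/765⌋−⌊5703/765⌋ = 8−7 = 1  ← one
positions of the first 8 ones: 1 3 5 6 8 10 12 13


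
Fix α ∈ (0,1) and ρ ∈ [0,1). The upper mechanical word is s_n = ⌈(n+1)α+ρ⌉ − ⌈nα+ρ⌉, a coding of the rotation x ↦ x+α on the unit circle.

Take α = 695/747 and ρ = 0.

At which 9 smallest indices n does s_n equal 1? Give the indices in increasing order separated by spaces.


0 1 2 3 4 5 6 7 8

n=0: ⌈695/747⌉−⌈0/747⌉ = 1−0 = 1  ← one
n=1: ⌈1390/747⌉−⌈695/747⌉ = 2−1 = 1  ← one
n=2: ⌈2085/747⌉−⌈1390/747⌉ = 3−2 = 1  ← one
n=3: ⌈2780/747⌉−⌈2085/747⌉ = 4−3 = 1  ← one
n=4: ⌈3475/747⌉−⌈2780/747⌉ = 5−4 = 1  ← one
n=5: ⌈4170/747⌉−⌈3475/747⌉ = 6−5 = 1  ← one
n=6: ⌈4865/747⌉−⌈4170/747⌉ = 7−6 = 1  ← one
n=7: ⌈5560/747⌉−⌈4865/747⌉ = 8−7 = 1  ← one
n=8: ⌈6255/747⌉−⌈5560/747⌉ = 9−8 = 1  ← one
positions of the first 9 ones: 0 1 2 3 4 5 6 7 8


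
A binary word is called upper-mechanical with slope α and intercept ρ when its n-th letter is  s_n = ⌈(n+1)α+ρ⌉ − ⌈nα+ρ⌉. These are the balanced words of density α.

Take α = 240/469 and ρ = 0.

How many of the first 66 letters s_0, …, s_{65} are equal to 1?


#1s = Σ_{n=0}^{65} s_n = Σ_{n=0}^{65} (⌈(n+1)α+ρ⌉ − ⌈nα+ρ⌉)
the sum telescopes: every ⌈nα+ρ⌉ with 0 < n < 66 appears once with + and once with −, leaving ⌈66α+ρ⌉ − ⌈0·α+ρ⌉
66α + ρ = (66·240) / 469 = 15840/469
ρ = 0/469
⌈15840/469⌉ = 34,  ⌈0/469⌉ = 0
#1s = 34 − 0 = 34

34


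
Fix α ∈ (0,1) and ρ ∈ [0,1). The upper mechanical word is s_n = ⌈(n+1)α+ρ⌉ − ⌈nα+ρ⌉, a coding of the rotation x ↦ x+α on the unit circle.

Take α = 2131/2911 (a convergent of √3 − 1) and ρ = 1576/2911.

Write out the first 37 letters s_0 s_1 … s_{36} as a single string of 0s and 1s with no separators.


n=0: ⌈(1·2131+1576)/2911⌉ − ⌈(0·2131+1576)/2911⌉ = ⌈3707/2911⌉ − ⌈1576/2911⌉ = 2 − 1 = 1
n=1: ⌈(2·2131+1576)/2911⌉ − ⌈(1·2131+1576)/2911⌉ = ⌈5838/2911⌉ − ⌈3707/2911⌉ = 3 − 2 = 1
n=2: ⌈(3·2131+1576)/2911⌉ − ⌈(2·2131+1576)/2911⌉ = ⌈7969/2911⌉ − ⌈5838/2911⌉ = 3 − 3 = 0
n=3: ⌈(4·2131+1576)/2911⌉ − ⌈(3·2131+1576)/2911⌉ = ⌈10100/2911⌉ − ⌈7969/2911⌉ = 4 − 3 = 1
n=4: ⌈(5·2131+1576)/2911⌉ − ⌈(4·2131+1576)/2911⌉ = ⌈12231/2911⌉ − ⌈10100/2911⌉ = 5 − 4 = 1
n=5: ⌈(6·2131+1576)/2911⌉ − ⌈(5·2131+1576)/2911⌉ = ⌈14362/2911⌉ − ⌈12231/2911⌉ = 5 − 5 = 0
n=6: ⌈(7·2131+1576)/2911⌉ − ⌈(6·2131+1576)/2911⌉ = ⌈16493/2911⌉ − ⌈14362/2911⌉ = 6 − 5 = 1
n=7: ⌈(8·2131+1576)/2911⌉ − ⌈(7·2131+1576)/2911⌉ = ⌈18624/2911⌉ − ⌈16493/2911⌉ = 7 − 6 = 1
n=8: ⌈(9·2131+1576)/2911⌉ − ⌈(8·2131+1576)/2911⌉ = ⌈20755/2911⌉ − ⌈18624/2911⌉ = 8 − 7 = 1
n=9: ⌈(10·2131+1576)/2911⌉ − ⌈(9·2131+1576)/2911⌉ = ⌈22886/2911⌉ − ⌈20755/2911⌉ = 8 − 8 = 0
n=10: ⌈(11·2131+1576)/2911⌉ − ⌈(10·2131+1576)/2911⌉ = ⌈25017/2911⌉ − ⌈22886/2911⌉ = 9 − 8 = 1
n=11: ⌈(12·2131+1576)/2911⌉ − ⌈(11·2131+1576)/2911⌉ = ⌈27148/2911⌉ − ⌈25017/2911⌉ = 10 − 9 = 1
n=12: ⌈(13·2131+1576)/2911⌉ − ⌈(12·2131+1576)/2911⌉ = ⌈29279/2911⌉ − ⌈27148/2911⌉ = 11 − 10 = 1
n=13: ⌈(14·2131+1576)/2911⌉ − ⌈(13·2131+1576)/2911⌉ = ⌈31410/2911⌉ − ⌈29279/2911⌉ = 11 − 11 = 0
n=14: ⌈(15·2131+1576)/2911⌉ − ⌈(14·2131+1576)/2911⌉ = ⌈33541/2911⌉ − ⌈31410/2911⌉ = 12 − 11 = 1
n=15: ⌈(16·2131+1576)/2911⌉ − ⌈(15·2131+1576)/2911⌉ = ⌈35672/2911⌉ − ⌈33541/2911⌉ = 13 − 12 = 1
n=16: ⌈(17·2131+1576)/2911⌉ − ⌈(16·2131+1576)/2911⌉ = ⌈37803/2911⌉ − ⌈35672/2911⌉ = 13 − 13 = 0
n=17: ⌈(18·2131+1576)/2911⌉ − ⌈(17·2131+1576)/2911⌉ = ⌈39934/2911⌉ − ⌈37803/2911⌉ = 14 − 13 = 1
n=18: ⌈(19·2131+1576)/2911⌉ − ⌈(18·2131+1576)/2911⌉ = ⌈42065/2911⌉ − ⌈39934/2911⌉ = 15 − 14 = 1
n=19: ⌈(20·2131+1576)/2911⌉ − ⌈(19·2131+1576)/2911⌉ = ⌈44196/2911⌉ − ⌈42065/2911⌉ = 16 − 15 = 1
n=20: ⌈(21·2131+1576)/2911⌉ − ⌈(20·2131+1576)/2911⌉ = ⌈46327/2911⌉ − ⌈44196/2911⌉ = 16 − 16 = 0
n=21: ⌈(22·2131+1576)/2911⌉ − ⌈(21·2131+1576)/2911⌉ = ⌈48458/2911⌉ − ⌈46327/2911⌉ = 17 − 16 = 1
n=22: ⌈(23·2131+1576)/2911⌉ − ⌈(22·2131+1576)/2911⌉ = ⌈50589/2911⌉ − ⌈48458/2911⌉ = 18 − 17 = 1
n=23: ⌈(24·2131+1576)/2911⌉ − ⌈(23·2131+1576)/2911⌉ = ⌈52720/2911⌉ − ⌈50589/2911⌉ = 19 − 18 = 1
n=24: ⌈(25·2131+1576)/2911⌉ − ⌈(24·2131+1576)/2911⌉ = ⌈54851/2911⌉ − ⌈52720/2911⌉ = 19 − 19 = 0
n=25: ⌈(26·2131+1576)/2911⌉ − ⌈(25·2131+1576)/2911⌉ = ⌈56982/2911⌉ − ⌈54851/2911⌉ = 20 − 19 = 1
n=26: ⌈(27·2131+1576)/2911⌉ − ⌈(26·2131+1576)/2911⌉ = ⌈59113/2911⌉ − ⌈56982/2911⌉ = 21 − 20 = 1
n=27: ⌈(28·2131+1576)/2911⌉ − ⌈(27·2131+1576)/2911⌉ = ⌈61244/2911⌉ − ⌈59113/2911⌉ = 22 − 21 = 1
n=28: ⌈(29·2131+1576)/2911⌉ − ⌈(28·2131+1576)/2911⌉ = ⌈63375/2911⌉ − ⌈61244/2911⌉ = 22 − 22 = 0
n=29: ⌈(30·2131+1576)/2911⌉ − ⌈(29·2131+1576)/2911⌉ = ⌈65506/2911⌉ − ⌈63375/2911⌉ = 23 − 22 = 1
n=30: ⌈(31·2131+1576)/2911⌉ − ⌈(30·2131+1576)/2911⌉ = ⌈67637/2911⌉ − ⌈65506/2911⌉ = 24 − 23 = 1
n=31: ⌈(32·2131+1576)/2911⌉ − ⌈(31·2131+1576)/2911⌉ = ⌈69768/2911⌉ − ⌈67637/2911⌉ = 24 − 24 = 0
n=32: ⌈(33·2131+1576)/2911⌉ − ⌈(32·2131+1576)/2911⌉ = ⌈71899/2911⌉ − ⌈69768/2911⌉ = 25 − 24 = 1
n=33: ⌈(34·2131+1576)/2911⌉ − ⌈(33·2131+1576)/2911⌉ = ⌈74030/2911⌉ − ⌈71899/2911⌉ = 26 − 25 = 1
n=34: ⌈(35·2131+1576)/2911⌉ − ⌈(34·2131+1576)/2911⌉ = ⌈76161/2911⌉ − ⌈74030/2911⌉ = 27 − 26 = 1
n=35: ⌈(36·2131+1576)/2911⌉ − ⌈(35·2131+1576)/2911⌉ = ⌈78292/2911⌉ − ⌈76161/2911⌉ = 27 − 27 = 0
n=36: ⌈(37·2131+1576)/2911⌉ − ⌈(36·2131+1576)/2911⌉ = ⌈80423/2911⌉ − ⌈78292/2911⌉ = 28 − 27 = 1

1101101110111011011101110111011011101


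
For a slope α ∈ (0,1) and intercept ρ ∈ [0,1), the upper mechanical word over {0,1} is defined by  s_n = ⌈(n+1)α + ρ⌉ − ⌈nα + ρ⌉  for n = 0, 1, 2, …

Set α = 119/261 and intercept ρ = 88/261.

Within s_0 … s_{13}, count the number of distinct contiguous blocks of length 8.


7

t_n = ⌈(n·119+88)/261⌉ for n = 0 … 14:
  n=0…9: ⌈88/261⌉=1 ⌈207/261⌉=1 ⌈326/261⌉=2 ⌈445/261⌉=2 ⌈564/261⌉=3 ⌈683/261⌉=3 ⌈802/261⌉=4 ⌈921/261⌉=4 ⌈1040/261⌉=4 ⌈1159/261⌉=5
  n=10…14: ⌈1278/261⌉=5 ⌈1397/261⌉=6 ⌈1516/261⌉=6 ⌈1635/261⌉=7 ⌈1754/261⌉=7
s_n = t_(n+1) − t_n for n = 0 … 13 gives
prefix = 01010100101010
slide a length-8 window over [0..7] … [6..13] (7 windows); first occurrence of each distinct factor:
  [  0..  7] 01010100
  [  1..  8] 10101001
  [  2..  9] 01010010
  [  3.. 10] 10100101
  [  4.. 11] 01001010
  [  5.. 12] 10010101
  [  6.. 13] 00101010
distinct factors: {00101010, 01001010, 01010010, 01010100, 10010101, 10100101, 10101001}
count = 7  (Sturmian bound for length 8 is 9)


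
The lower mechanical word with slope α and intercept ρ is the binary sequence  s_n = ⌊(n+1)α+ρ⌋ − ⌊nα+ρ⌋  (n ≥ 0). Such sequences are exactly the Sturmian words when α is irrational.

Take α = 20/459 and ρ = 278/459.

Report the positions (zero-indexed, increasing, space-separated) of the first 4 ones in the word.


9 31 54 77

n=0: ⌊298/459⌋−⌊278/459⌋ = 0−0 = 0
n=1: ⌊318/459⌋−⌊298/459⌋ = 0−0 = 0
  …
n=9: ⌊478/459⌋−⌊458/459⌋ = 1−0 = 1  ← one
n=10: ⌊498/459⌋−⌊478/459⌋ = 1−1 = 0
n=11: ⌊518/459⌋−⌊498/459⌋ = 1−1 = 0
  …
n=31: ⌊918/459⌋−⌊898/459⌋ = 2−1 = 1  ← one
n=32: ⌊938/459⌋−⌊918/459⌋ = 2−2 = 0
n=33: ⌊958/459⌋−⌊938/459⌋ = 2−2 = 0
  …
n=54: ⌊1378/459⌋−⌊1358/459⌋ = 3−2 = 1  ← one
n=55: ⌊1398/459⌋−⌊1378/459⌋ = 3−3 = 0
n=56: ⌊1418/459⌋−⌊1398/459⌋ = 3−3 = 0
  …
n=77: ⌊1838/459⌋−⌊1818/459⌋ = 4−3 = 1  ← one
positions of the first 4 ones: 9 31 54 77


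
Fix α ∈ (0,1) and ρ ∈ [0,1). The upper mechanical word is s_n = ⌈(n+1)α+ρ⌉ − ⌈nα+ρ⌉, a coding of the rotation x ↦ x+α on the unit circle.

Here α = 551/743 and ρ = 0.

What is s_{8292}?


0

(n+1)α + ρ = (8293·551) / 743 = 4569443/743
nα + ρ     = (8292·551) / 743 = 4568892/743
⌈4569443/743⌉ = 6150,  ⌈4568892/743⌉ = 6150
s_{8292} = 6150 − 6150 = 0


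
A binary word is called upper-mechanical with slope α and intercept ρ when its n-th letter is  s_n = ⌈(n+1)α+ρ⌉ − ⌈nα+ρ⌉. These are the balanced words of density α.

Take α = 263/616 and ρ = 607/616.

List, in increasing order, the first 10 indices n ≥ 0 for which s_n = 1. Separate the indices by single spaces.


0 2 4 7 9 11 14 16 18 21

n=0: ⌈870/616⌉−⌈607/616⌉ = 2−1 = 1  ← one
n=1: ⌈1133/616⌉−⌈870/616⌉ = 2−2 = 0
n=2: ⌈1396/616⌉−⌈1133/616⌉ = 3−2 = 1  ← one
n=3: ⌈1659/616⌉−⌈1396/616⌉ = 3−3 = 0
n=4: ⌈1922/616⌉−⌈1659/616⌉ = 4−3 = 1  ← one
n=5: ⌈2185/616⌉−⌈1922/616⌉ = 4−4 = 0
n=6: ⌈2448/616⌉−⌈2185/616⌉ = 4−4 = 0
n=7: ⌈2711/616⌉−⌈2448/616⌉ = 5−4 = 1  ← one
n=8: ⌈2974/616⌉−⌈2711/616⌉ = 5−5 = 0
n=9: ⌈3237/616⌉−⌈2974/616⌉ = 6−5 = 1  ← one
n=10: ⌈3500/616⌉−⌈3237/616⌉ = 6−6 = 0
n=11: ⌈3763/616⌉−⌈3500/616⌉ = 7−6 = 1  ← one
n=12: ⌈4026/616⌉−⌈3763/616⌉ = 7−7 = 0
n=13: ⌈4289/616⌉−⌈4026/616⌉ = 7−7 = 0
n=14: ⌈4552/616⌉−⌈4289/616⌉ = 8−7 = 1  ← one
n=15: ⌈4815/616⌉−⌈4552/616⌉ = 8−8 = 0
n=16: ⌈5078/616⌉−⌈4815/616⌉ = 9−8 = 1  ← one
n=17: ⌈5341/616⌉−⌈5078/616⌉ = 9−9 = 0
n=18: ⌈5604/616⌉−⌈5341/616⌉ = 10−9 = 1  ← one
n=19: ⌈5867/616⌉−⌈5604/616⌉ = 10−10 = 0
n=20: ⌈6130/616⌉−⌈5867/616⌉ = 10−10 = 0
n=21: ⌈6393/616⌉−⌈6130/616⌉ = 11−10 = 1  ← one
positions of the first 10 ones: 0 2 4 7 9 11 14 16 18 21


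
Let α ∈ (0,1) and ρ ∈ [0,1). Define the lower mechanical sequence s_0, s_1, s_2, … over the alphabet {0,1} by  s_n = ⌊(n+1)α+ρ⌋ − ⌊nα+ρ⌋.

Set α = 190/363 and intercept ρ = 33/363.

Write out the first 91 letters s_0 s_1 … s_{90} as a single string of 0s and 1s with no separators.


n=0: ⌊(1·190+33)/363⌋ − ⌊(0·190+33)/363⌋ = ⌊223/363⌋ − ⌊33/363⌋ = 0 − 0 = 0
n=1: ⌊(2·190+33)/363⌋ − ⌊(1·190+33)/363⌋ = ⌊413/363⌋ − ⌊223/363⌋ = 1 − 0 = 1
n=2: ⌊(3·190+33)/363⌋ − ⌊(2·190+33)/363⌋ = ⌊603/363⌋ − ⌊413/363⌋ = 1 − 1 = 0
n=3: ⌊(4·190+33)/363⌋ − ⌊(3·190+33)/363⌋ = ⌊793/363⌋ − ⌊603/363⌋ = 2 − 1 = 1
n=4: ⌊(5·190+33)/363⌋ − ⌊(4·190+33)/363⌋ = ⌊983/363⌋ − ⌊793/363⌋ = 2 − 2 = 0
n=5: ⌊(6·190+33)/363⌋ − ⌊(5·190+33)/363⌋ = ⌊1173/363⌋ − ⌊983/363⌋ = 3 − 2 = 1
n=6: ⌊(7·190+33)/363⌋ − ⌊(6·190+33)/363⌋ = ⌊1363/363⌋ − ⌊1173/363⌋ = 3 − 3 = 0
n=7: ⌊(8·190+33)/363⌋ − ⌊(7·190+33)/363⌋ = ⌊1553/363⌋ − ⌊1363/363⌋ = 4 − 3 = 1
n=8: ⌊(9·190+33)/363⌋ − ⌊(8·190+33)/363⌋ = ⌊1743/363⌋ − ⌊1553/363⌋ = 4 − 4 = 0
n=9: ⌊(10·190+33)/363⌋ − ⌊(9·190+33)/363⌋ = ⌊1933/363⌋ − ⌊1743/363⌋ = 5 − 4 = 1
n=10: ⌊(11·190+33)/363⌋ − ⌊(10·190+33)/363⌋ = ⌊2123/363⌋ − ⌊1933/363⌋ = 5 − 5 = 0
n=11: ⌊(12·190+33)/363⌋ − ⌊(11·190+33)/363⌋ = ⌊2313/363⌋ − ⌊2123/363⌋ = 6 − 5 = 1
n=12: ⌊(13·190+33)/363⌋ − ⌊(12·190+33)/363⌋ = ⌊2503/363⌋ − ⌊2313/363⌋ = 6 − 6 = 0
n=13: ⌊(14·190+33)/363⌋ − ⌊(13·190+33)/363⌋ = ⌊2693/363⌋ − ⌊2503/363⌋ = 7 − 6 = 1
n=14: ⌊(15·190+33)/363⌋ − ⌊(14·190+33)/363⌋ = ⌊2883/363⌋ − ⌊2693/363⌋ = 7 − 7 = 0
n=15: ⌊(16·190+33)/363⌋ − ⌊(15·190+33)/363⌋ = ⌊3073/363⌋ − ⌊2883/363⌋ = 8 − 7 = 1
n=16: ⌊(17·190+33)/363⌋ − ⌊(16·190+33)/363⌋ = ⌊3263/363⌋ − ⌊3073/363⌋ = 8 − 8 = 0
n=17: ⌊(18·190+33)/363⌋ − ⌊(17·190+33)/363⌋ = ⌊3453/363⌋ − ⌊3263/363⌋ = 9 − 8 = 1
n=18: ⌊(19·190+33)/363⌋ − ⌊(18·190+33)/363⌋ = ⌊3643/363⌋ − ⌊3453/363⌋ = 10 − 9 = 1
n=19: ⌊(20·190+33)/363⌋ − ⌊(19·190+33)/363⌋ = ⌊3833/363⌋ − ⌊3643/363⌋ = 10 − 10 = 0
n=20: ⌊(21·190+33)/363⌋ − ⌊(20·190+33)/363⌋ = ⌊4023/363⌋ − ⌊3833/363⌋ = 11 − 10 = 1
n=21: ⌊(22·190+33)/363⌋ − ⌊(21·190+33)/363⌋ = ⌊4213/363⌋ − ⌊4023/363⌋ = 11 − 11 = 0
n=22: ⌊(23·190+33)/363⌋ − ⌊(22·190+33)/363⌋ = ⌊4403/363⌋ − ⌊4213/363⌋ = 12 − 11 = 1
n=23: ⌊(24·190+33)/363⌋ − ⌊(23·190+33)/363⌋ = ⌊4593/363⌋ − ⌊4403/363⌋ = 12 − 12 = 0
n=24: ⌊(25·190+33)/363⌋ − ⌊(24·190+33)/363⌋ = ⌊4783/363⌋ − ⌊4593/363⌋ = 13 − 12 = 1
n=25: ⌊(26·190+33)/363⌋ − ⌊(25·190+33)/363⌋ = ⌊4973/363⌋ − ⌊4783/363⌋ = 13 − 13 = 0
n=26: ⌊(27·190+33)/363⌋ − ⌊(26·190+33)/363⌋ = ⌊5163/363⌋ − ⌊4973/363⌋ = 14 − 13 = 1
n=27: ⌊(28·190+33)/363⌋ − ⌊(27·190+33)/363⌋ = ⌊5353/363⌋ − ⌊5163/363⌋ = 14 − 14 = 0
n=28: ⌊(29·190+33)/363⌋ − ⌊(28·190+33)/363⌋ = ⌊5543/363⌋ − ⌊5353/363⌋ = 15 − 14 = 1
n=29: ⌊(30·190+33)/363⌋ − ⌊(29·190+33)/363⌋ = ⌊5733/363⌋ − ⌊5543/363⌋ = 15 − 15 = 0
n=30: ⌊(31·190+33)/363⌋ − ⌊(30·190+33)/363⌋ = ⌊5923/363⌋ − ⌊5733/363⌋ = 16 − 15 = 1
n=31: ⌊(32·190+33)/363⌋ − ⌊(31·190+33)/363⌋ = ⌊6113/363⌋ − ⌊5923/363⌋ = 16 − 16 = 0
n=32: ⌊(33·190+33)/363⌋ − ⌊(32·190+33)/363⌋ = ⌊6303/363⌋ − ⌊6113/363⌋ = 17 − 16 = 1
n=33: ⌊(34·190+33)/363⌋ − ⌊(33·190+33)/363⌋ = ⌊6493/363⌋ − ⌊6303/363⌋ = 17 − 17 = 0
n=34: ⌊(35·190+33)/363⌋ − ⌊(34·190+33)/363⌋ = ⌊6683/363⌋ − ⌊6493/363⌋ = 18 − 17 = 1
n=35: ⌊(36·190+33)/363⌋ − ⌊(35·190+33)/363⌋ = ⌊6873/363⌋ − ⌊6683/363⌋ = 18 − 18 = 0
n=36: ⌊(37·190+33)/363⌋ − ⌊(36·190+33)/363⌋ = ⌊7063/363⌋ − ⌊6873/363⌋ = 19 − 18 = 1
n=37: ⌊(38·190+33)/363⌋ − ⌊(37·190+33)/363⌋ = ⌊7253/363⌋ − ⌊7063/363⌋ = 19 − 19 = 0
n=38: ⌊(39·190+33)/363⌋ − ⌊(38·190+33)/363⌋ = ⌊7443/363⌋ − ⌊7253/363⌋ = 20 − 19 = 1
n=39: ⌊(40·190+33)/363⌋ − ⌊(39·190+33)/363⌋ = ⌊7633/363⌋ − ⌊7443/363⌋ = 21 − 20 = 1
n=40: ⌊(41·190+33)/363⌋ − ⌊(40·190+33)/363⌋ = ⌊7823/363⌋ − ⌊7633/363⌋ = 21 − 21 = 0
n=41: ⌊(42·190+33)/363⌋ − ⌊(41·190+33)/363⌋ = ⌊8013/363⌋ − ⌊7823/363⌋ = 22 − 21 = 1
n=42: ⌊(43·190+33)/363⌋ − ⌊(42·190+33)/363⌋ = ⌊8203/363⌋ − ⌊8013/363⌋ = 22 − 22 = 0
n=43: ⌊(44·190+33)/363⌋ − ⌊(43·190+33)/363⌋ = ⌊8393/363⌋ − ⌊8203/363⌋ = 23 − 22 = 1
n=44: ⌊(45·190+33)/363⌋ − ⌊(44·190+33)/363⌋ = ⌊8583/363⌋ − ⌊8393/363⌋ = 23 − 23 = 0
n=45: ⌊(46·190+33)/363⌋ − ⌊(45·190+33)/363⌋ = ⌊8773/363⌋ − ⌊8583/363⌋ = 24 − 23 = 1
n=46: ⌊(47·190+33)/363⌋ − ⌊(46·190+33)/363⌋ = ⌊8963/363⌋ − ⌊8773/363⌋ = 24 − 24 = 0
n=47: ⌊(48·190+33)/363⌋ − ⌊(47·190+33)/363⌋ = ⌊9153/363⌋ − ⌊8963/363⌋ = 25 − 24 = 1
n=48: ⌊(49·190+33)/363⌋ − ⌊(48·190+33)/363⌋ = ⌊9343/363⌋ − ⌊9153/363⌋ = 25 − 25 = 0
n=49: ⌊(50·190+33)/363⌋ − ⌊(49·190+33)/363⌋ = ⌊9533/363⌋ − ⌊9343/363⌋ = 26 − 25 = 1
n=50: ⌊(51·190+33)/363⌋ − ⌊(50·190+33)/363⌋ = ⌊9723/363⌋ − ⌊9533/363⌋ = 26 − 26 = 0
n=51: ⌊(52·190+33)/363⌋ − ⌊(51·190+33)/363⌋ = ⌊9913/363⌋ − ⌊9723/363⌋ = 27 − 26 = 1
n=52: ⌊(53·190+33)/363⌋ − ⌊(52·190+33)/363⌋ = ⌊10103/363⌋ − ⌊9913/363⌋ = 27 − 27 = 0
n=53: ⌊(54·190+33)/363⌋ − ⌊(53·190+33)/363⌋ = ⌊10293/363⌋ − ⌊10103/363⌋ = 28 − 27 = 1
n=54: ⌊(55·190+33)/363⌋ − ⌊(54·190+33)/363⌋ = ⌊10483/363⌋ − ⌊10293/363⌋ = 28 − 28 = 0
n=55: ⌊(56·190+33)/363⌋ − ⌊(55·190+33)/363⌋ = ⌊10673/363⌋ − ⌊10483/363⌋ = 29 − 28 = 1
n=56: ⌊(57·190+33)/363⌋ − ⌊(56·190+33)/363⌋ = ⌊10863/363⌋ − ⌊10673/363⌋ = 29 − 29 = 0
n=57: ⌊(58·190+33)/363⌋ − ⌊(57·190+33)/363⌋ = ⌊11053/363⌋ − ⌊10863/363⌋ = 30 − 29 = 1
n=58: ⌊(59·190+33)/363⌋ − ⌊(58·190+33)/363⌋ = ⌊11243/363⌋ − ⌊11053/363⌋ = 30 − 30 = 0
n=59: ⌊(60·190+33)/363⌋ − ⌊(59·190+33)/363⌋ = ⌊11433/363⌋ − ⌊11243/363⌋ = 31 − 30 = 1
n=60: ⌊(61·190+33)/363⌋ − ⌊(60·190+33)/363⌋ = ⌊11623/363⌋ − ⌊11433/363⌋ = 32 − 31 = 1
n=61: ⌊(62·190+33)/363⌋ − ⌊(61·190+33)/363⌋ = ⌊11813/363⌋ − ⌊11623/363⌋ = 32 − 32 = 0
n=62: ⌊(63·190+33)/363⌋ − ⌊(62·190+33)/363⌋ = ⌊12003/363⌋ − ⌊11813/363⌋ = 33 − 32 = 1
n=63: ⌊(64·190+33)/363⌋ − ⌊(63·190+33)/363⌋ = ⌊12193/363⌋ − ⌊12003/363⌋ = 33 − 33 = 0
n=64: ⌊(65·190+33)/363⌋ − ⌊(64·190+33)/363⌋ = ⌊12383/363⌋ − ⌊12193/363⌋ = 34 − 33 = 1
n=65: ⌊(66·190+33)/363⌋ − ⌊(65·190+33)/363⌋ = ⌊12573/363⌋ − ⌊12383/363⌋ = 34 − 34 = 0
n=66: ⌊(67·190+33)/363⌋ − ⌊(66·190+33)/363⌋ = ⌊12763/363⌋ − ⌊12573/363⌋ = 35 − 34 = 1
n=67: ⌊(68·190+33)/363⌋ − ⌊(67·190+33)/363⌋ = ⌊12953/363⌋ − ⌊12763/363⌋ = 35 − 35 = 0
n=68: ⌊(69·190+33)/363⌋ − ⌊(68·190+33)/363⌋ = ⌊13143/363⌋ − ⌊12953/363⌋ = 36 − 35 = 1
n=69: ⌊(70·190+33)/363⌋ − ⌊(69·190+33)/363⌋ = ⌊13333/363⌋ − ⌊13143/363⌋ = 36 − 36 = 0
n=70: ⌊(71·190+33)/363⌋ − ⌊(70·190+33)/363⌋ = ⌊13523/363⌋ − ⌊13333/363⌋ = 37 − 36 = 1
n=71: ⌊(72·190+33)/363⌋ − ⌊(71·190+33)/363⌋ = ⌊13713/363⌋ − ⌊13523/363⌋ = 37 − 37 = 0
n=72: ⌊(73·190+33)/363⌋ − ⌊(72·190+33)/363⌋ = ⌊13903/363⌋ − ⌊13713/363⌋ = 38 − 37 = 1
n=73: ⌊(74·190+33)/363⌋ − ⌊(73·190+33)/363⌋ = ⌊14093/363⌋ − ⌊13903/363⌋ = 38 − 38 = 0
n=74: ⌊(75·190+33)/363⌋ − ⌊(74·190+33)/363⌋ = ⌊14283/363⌋ − ⌊14093/363⌋ = 39 − 38 = 1
n=75: ⌊(76·190+33)/363⌋ − ⌊(75·190+33)/363⌋ = ⌊14473/363⌋ − ⌊14283/363⌋ = 39 − 39 = 0
n=76: ⌊(77·190+33)/363⌋ − ⌊(76·190+33)/363⌋ = ⌊14663/363⌋ − ⌊14473/363⌋ = 40 − 39 = 1
n=77: ⌊(78·190+33)/363⌋ − ⌊(77·190+33)/363⌋ = ⌊14853/363⌋ − ⌊14663/363⌋ = 40 − 40 = 0
n=78: ⌊(79·190+33)/363⌋ − ⌊(78·190+33)/363⌋ = ⌊15043/363⌋ − ⌊14853/363⌋ = 41 − 40 = 1
n=79: ⌊(80·190+33)/363⌋ − ⌊(79·190+33)/363⌋ = ⌊15233/363⌋ − ⌊15043/363⌋ = 41 − 41 = 0
n=80: ⌊(81·190+33)/363⌋ − ⌊(80·190+33)/363⌋ = ⌊15423/363⌋ − ⌊15233/363⌋ = 42 − 41 = 1
n=81: ⌊(82·190+33)/363⌋ − ⌊(81·190+33)/363⌋ = ⌊15613/363⌋ − ⌊15423/363⌋ = 43 − 42 = 1
n=82: ⌊(83·190+33)/363⌋ − ⌊(82·190+33)/363⌋ = ⌊15803/363⌋ − ⌊15613/363⌋ = 43 − 43 = 0
n=83: ⌊(84·190+33)/363⌋ − ⌊(83·190+33)/363⌋ = ⌊15993/363⌋ − ⌊15803/363⌋ = 44 − 43 = 1
n=84: ⌊(85·190+33)/363⌋ − ⌊(84·190+33)/363⌋ = ⌊16183/363⌋ − ⌊15993/363⌋ = 44 − 44 = 0
n=85: ⌊(86·190+33)/363⌋ − ⌊(85·190+33)/363⌋ = ⌊16373/363⌋ − ⌊16183/363⌋ = 45 − 44 = 1
n=86: ⌊(87·190+33)/363⌋ − ⌊(86·190+33)/363⌋ = ⌊16563/363⌋ − ⌊16373/363⌋ = 45 − 45 = 0
n=87: ⌊(88·190+33)/363⌋ − ⌊(87·190+33)/363⌋ = ⌊16753/363⌋ − ⌊16563/363⌋ = 46 − 45 = 1
n=88: ⌊(89·190+33)/363⌋ − ⌊(88·190+33)/363⌋ = ⌊16943/363⌋ − ⌊16753/363⌋ = 46 − 46 = 0
n=89: ⌊(90·190+33)/363⌋ − ⌊(89·190+33)/363⌋ = ⌊17133/363⌋ − ⌊16943/363⌋ = 47 − 46 = 1
n=90: ⌊(91·190+33)/363⌋ − ⌊(90·190+33)/363⌋ = ⌊17323/363⌋ − ⌊17133/363⌋ = 47 − 47 = 0

0101010101010101011010101010101010101011010101010101010101011010101010101010101011010101010
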